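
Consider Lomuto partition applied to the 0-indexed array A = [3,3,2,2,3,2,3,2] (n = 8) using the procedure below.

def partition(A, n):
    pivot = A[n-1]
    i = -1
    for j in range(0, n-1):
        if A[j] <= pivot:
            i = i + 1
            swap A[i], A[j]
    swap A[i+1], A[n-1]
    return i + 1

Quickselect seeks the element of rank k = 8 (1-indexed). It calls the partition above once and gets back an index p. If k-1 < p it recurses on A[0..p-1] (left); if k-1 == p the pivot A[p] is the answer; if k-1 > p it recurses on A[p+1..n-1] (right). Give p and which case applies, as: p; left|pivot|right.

3; right

pivot = A[7] = 2; i = -1
j=0: A[0]=3 > 2 → no swap
j=1: A[1]=3 > 2 → no swap
j=2: A[2]=2 ≤ 2 → i=0, swap A[0],A[2] → [2,3,3,2,3,2,3,2]
j=3: A[3]=2 ≤ 2 → i=1, swap A[1],A[3] → [2,2,3,3,3,2,3,2]
j=4: A[4]=3 > 2 → no swap
j=5: A[5]=2 ≤ 2 → i=2, swap A[2],A[5] → [2,2,2,3,3,3,3,2]
j=6: A[6]=3 > 2 → no swap
final swap A[3],A[7] → [2,2,2,2,3,3,3,3]; return 3
p = 3; k-1 = 7 > 3 ⇒ right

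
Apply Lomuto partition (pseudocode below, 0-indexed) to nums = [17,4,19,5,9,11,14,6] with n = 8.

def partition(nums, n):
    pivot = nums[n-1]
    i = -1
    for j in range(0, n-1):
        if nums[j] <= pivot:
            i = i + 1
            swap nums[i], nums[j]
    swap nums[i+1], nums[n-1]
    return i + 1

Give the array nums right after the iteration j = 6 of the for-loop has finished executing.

pivot = nums[7] = 6; i = -1
j=0: nums[0]=17 > 6 → no swap
j=1: nums[1]=4 ≤ 6 → i=0, swap nums[0],nums[1] → [4,17,19,5,9,11,14,6]
j=2: nums[2]=19 > 6 → no swap
j=3: nums[3]=5 ≤ 6 → i=1, swap nums[1],nums[3] → [4,5,19,17,9,11,14,6]
j=4: nums[4]=9 > 6 → no swap
j=5: nums[5]=11 > 6 → no swap
j=6: nums[6]=14 > 6 → no swap
(after j=6) nums = [4,5,19,17,9,11,14,6]

[4,5,19,17,9,11,14,6]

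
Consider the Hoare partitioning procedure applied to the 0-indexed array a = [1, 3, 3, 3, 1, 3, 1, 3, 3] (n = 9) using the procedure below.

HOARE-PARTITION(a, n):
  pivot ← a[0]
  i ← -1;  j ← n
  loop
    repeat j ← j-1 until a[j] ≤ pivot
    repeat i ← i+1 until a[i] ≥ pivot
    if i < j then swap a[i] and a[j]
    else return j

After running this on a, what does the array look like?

[1, 1, 3, 3, 3, 3, 1, 3, 3]

pivot = a[0] = 1; i = -1, j = 9
j→6 (a[6]=1≤1), i→0 (a[0]=1≥1); i<j, swap → [1, 3, 3, 3, 1, 3, 1, 3, 3]
j→4 (a[4]=1≤1), i→1 (a[1]=3≥1); i<j, swap → [1, 1, 3, 3, 3, 3, 1, 3, 3]
j→1, i→2; i≥j, return j=1. a = [1, 1, 3, 3, 3, 3, 1, 3, 3]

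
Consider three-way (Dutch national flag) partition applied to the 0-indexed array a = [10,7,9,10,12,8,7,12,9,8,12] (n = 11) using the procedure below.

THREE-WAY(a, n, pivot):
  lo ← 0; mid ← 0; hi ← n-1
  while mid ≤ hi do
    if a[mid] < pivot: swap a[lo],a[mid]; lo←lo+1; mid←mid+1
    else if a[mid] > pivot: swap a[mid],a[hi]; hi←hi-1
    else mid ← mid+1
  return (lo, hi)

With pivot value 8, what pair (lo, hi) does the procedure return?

pivot = 8; lo=0, mid=0, hi=10
a[mid]=10>8: swap a[0],a[10]; hi=9 → [12,7,9,10,12,8,7,12,9,8,10]
a[mid]=12>8: swap a[0],a[9]; hi=8 → [8,7,9,10,12,8,7,12,9,12,10]
a[mid]=8=8: mid=1
a[mid]=7<8: swap a[0],a[1]; lo=1,mid=2 → [7,8,9,10,12,8,7,12,9,12,10]
a[mid]=9>8: swap a[2],a[8]; hi=7 → [7,8,9,10,12,8,7,12,9,12,10]
a[mid]=9>8: swap a[2],a[7]; hi=6 → [7,8,12,10,12,8,7,9,9,12,10]
a[mid]=12>8: swap a[2],a[6]; hi=5 → [7,8,7,10,12,8,12,9,9,12,10]
a[mid]=7<8: swap a[1],a[2]; lo=2,mid=3 → [7,7,8,10,12,8,12,9,9,12,10]
a[mid]=10>8: swap a[3],a[5]; hi=4 → [7,7,8,8,12,10,12,9,9,12,10]
a[mid]=8=8: mid=4
a[mid]=12>8: swap a[4],a[4]; hi=3 → [7,7,8,8,12,10,12,9,9,12,10]
end: lo=2, hi=3; a = [7,7,8,8,12,10,12,9,9,12,10]

(2, 3)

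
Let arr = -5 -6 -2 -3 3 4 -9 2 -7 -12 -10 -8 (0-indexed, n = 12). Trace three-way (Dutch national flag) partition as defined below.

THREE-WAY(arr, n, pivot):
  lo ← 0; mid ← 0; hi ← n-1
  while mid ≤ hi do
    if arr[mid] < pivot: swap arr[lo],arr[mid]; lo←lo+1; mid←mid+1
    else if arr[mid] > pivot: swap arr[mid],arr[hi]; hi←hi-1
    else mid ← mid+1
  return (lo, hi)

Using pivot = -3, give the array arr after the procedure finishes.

-5 -6 -8 -10 -12 -9 -7 -3 2 4 3 -2

pivot = -3; lo=0, mid=0, hi=11
arr[mid]=-5<-3: swap arr[0],arr[0]; lo=1,mid=1 → -5 -6 -2 -3 3 4 -9 2 -7 -12 -10 -8
arr[mid]=-6<-3: swap arr[1],arr[1]; lo=2,mid=2 → -5 -6 -2 -3 3 4 -9 2 -7 -12 -10 -8
arr[mid]=-2>-3: swap arr[2],arr[11]; hi=10 → -5 -6 -8 -3 3 4 -9 2 -7 -12 -10 -2
arr[mid]=-8<-3: swap arr[2],arr[2]; lo=3,mid=3 → -5 -6 -8 -3 3 4 -9 2 -7 -12 -10 -2
arr[mid]=-3=-3: mid=4
arr[mid]=3>-3: swap arr[4],arr[10]; hi=9 → -5 -6 -8 -3 -10 4 -9 2 -7 -12 3 -2
arr[mid]=-10<-3: swap arr[3],arr[4]; lo=4,mid=5 → -5 -6 -8 -10 -3 4 -9 2 -7 -12 3 -2
arr[mid]=4>-3: swap arr[5],arr[9]; hi=8 → -5 -6 -8 -10 -3 -12 -9 2 -7 4 3 -2
arr[mid]=-12<-3: swap arr[4],arr[5]; lo=5,mid=6 → -5 -6 -8 -10 -12 -3 -9 2 -7 4 3 -2
arr[mid]=-9<-3: swap arr[5],arr[6]; lo=6,mid=7 → -5 -6 -8 -10 -12 -9 -3 2 -7 4 3 -2
arr[mid]=2>-3: swap arr[7],arr[8]; hi=7 → -5 -6 -8 -10 -12 -9 -3 -7 2 4 3 -2
arr[mid]=-7<-3: swap arr[6],arr[7]; lo=7,mid=8 → -5 -6 -8 -10 -12 -9 -7 -3 2 4 3 -2
end: lo=7, hi=7; arr = -5 -6 -8 -10 -12 -9 -7 -3 2 4 3 -2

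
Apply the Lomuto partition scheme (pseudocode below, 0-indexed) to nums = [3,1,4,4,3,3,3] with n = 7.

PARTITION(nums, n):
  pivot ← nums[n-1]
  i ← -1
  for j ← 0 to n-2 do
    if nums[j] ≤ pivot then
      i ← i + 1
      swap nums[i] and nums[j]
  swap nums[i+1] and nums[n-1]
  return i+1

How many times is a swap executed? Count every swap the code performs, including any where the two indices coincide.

5

pivot = nums[6] = 3; i = -1
j=0: nums[0]=3 ≤ 3 → i=0, swap nums[0],nums[0] (no change) → [3,1,4,4,3,3,3]
j=1: nums[1]=1 ≤ 3 → i=1, swap nums[1],nums[1] (no change) → [3,1,4,4,3,3,3]
j=2: nums[2]=4 > 3 → no swap
j=3: nums[3]=4 > 3 → no swap
j=4: nums[4]=3 ≤ 3 → i=2, swap nums[2],nums[4] → [3,1,3,4,4,3,3]
j=5: nums[5]=3 ≤ 3 → i=3, swap nums[3],nums[5] → [3,1,3,3,4,4,3]
final swap nums[4],nums[6] → [3,1,3,3,3,4,4]; return 4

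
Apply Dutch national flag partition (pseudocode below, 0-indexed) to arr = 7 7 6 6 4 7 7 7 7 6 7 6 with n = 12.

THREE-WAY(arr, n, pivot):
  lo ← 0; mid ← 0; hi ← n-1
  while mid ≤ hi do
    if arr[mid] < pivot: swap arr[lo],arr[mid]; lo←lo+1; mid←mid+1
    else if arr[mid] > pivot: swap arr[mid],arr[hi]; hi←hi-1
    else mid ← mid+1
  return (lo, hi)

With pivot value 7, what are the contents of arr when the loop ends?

lo=0 mid=0 hi=11
7=7: mid=1
7=7: mid=2
6<7: swap(0,2), lo=1 mid=3 ⇒ 6 7 7 6 4 7 7 7 7 6 7 6
6<7: swap(1,3), lo=2 mid=4 ⇒ 6 6 7 7 4 7 7 7 7 6 7 6
4<7: swap(2,4), lo=3 mid=5 ⇒ 6 6 4 7 7 7 7 7 7 6 7 6
7=7: mid=6
7=7: mid=7
7=7: mid=8
7=7: mid=9
6<7: swap(3,9), lo=4 mid=10 ⇒ 6 6 4 6 7 7 7 7 7 7 7 6
7=7: mid=11
6<7: swap(4,11), lo=5 mid=12 ⇒ 6 6 4 6 6 7 7 7 7 7 7 7
done. lo=5 hi=11; arr=6 6 4 6 6 7 7 7 7 7 7 7

6 6 4 6 6 7 7 7 7 7 7 7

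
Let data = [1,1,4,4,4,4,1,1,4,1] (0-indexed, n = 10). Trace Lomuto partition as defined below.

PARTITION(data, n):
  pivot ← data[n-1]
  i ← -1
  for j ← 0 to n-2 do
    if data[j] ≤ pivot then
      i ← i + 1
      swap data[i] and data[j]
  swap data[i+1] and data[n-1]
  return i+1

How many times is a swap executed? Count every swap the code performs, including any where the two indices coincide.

pivot = data[9] = 1; i = -1
j=0: data[0]=1 ≤ 1 → i=0, swap data[0],data[0] (no change) → [1,1,4,4,4,4,1,1,4,1]
j=1: data[1]=1 ≤ 1 → i=1, swap data[1],data[1] (no change) → [1,1,4,4,4,4,1,1,4,1]
j=2: data[2]=4 > 1 → no swap
j=3: data[3]=4 > 1 → no swap
j=4: data[4]=4 > 1 → no swap
j=5: data[5]=4 > 1 → no swap
j=6: data[6]=1 ≤ 1 → i=2, swap data[2],data[6] → [1,1,1,4,4,4,4,1,4,1]
j=7: data[7]=1 ≤ 1 → i=3, swap data[3],data[7] → [1,1,1,1,4,4,4,4,4,1]
j=8: data[8]=4 > 1 → no swap
final swap data[4],data[9] → [1,1,1,1,1,4,4,4,4,4]; return 4

5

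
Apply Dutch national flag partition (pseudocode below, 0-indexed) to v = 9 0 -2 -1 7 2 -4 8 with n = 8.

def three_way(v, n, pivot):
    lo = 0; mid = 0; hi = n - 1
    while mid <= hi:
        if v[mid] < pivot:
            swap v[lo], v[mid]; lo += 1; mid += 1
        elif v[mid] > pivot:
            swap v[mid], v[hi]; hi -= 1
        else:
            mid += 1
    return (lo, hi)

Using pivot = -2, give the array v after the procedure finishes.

-4 -2 -1 7 2 0 8 9

pivot = -2; lo=0, mid=0, hi=7
v[mid]=9>-2: swap v[0],v[7]; hi=6 → 8 0 -2 -1 7 2 -4 9
v[mid]=8>-2: swap v[0],v[6]; hi=5 → -4 0 -2 -1 7 2 8 9
v[mid]=-4<-2: swap v[0],v[0]; lo=1,mid=1 → -4 0 -2 -1 7 2 8 9
v[mid]=0>-2: swap v[1],v[5]; hi=4 → -4 2 -2 -1 7 0 8 9
v[mid]=2>-2: swap v[1],v[4]; hi=3 → -4 7 -2 -1 2 0 8 9
v[mid]=7>-2: swap v[1],v[3]; hi=2 → -4 -1 -2 7 2 0 8 9
v[mid]=-1>-2: swap v[1],v[2]; hi=1 → -4 -2 -1 7 2 0 8 9
v[mid]=-2=-2: mid=2
end: lo=1, hi=1; v = -4 -2 -1 7 2 0 8 9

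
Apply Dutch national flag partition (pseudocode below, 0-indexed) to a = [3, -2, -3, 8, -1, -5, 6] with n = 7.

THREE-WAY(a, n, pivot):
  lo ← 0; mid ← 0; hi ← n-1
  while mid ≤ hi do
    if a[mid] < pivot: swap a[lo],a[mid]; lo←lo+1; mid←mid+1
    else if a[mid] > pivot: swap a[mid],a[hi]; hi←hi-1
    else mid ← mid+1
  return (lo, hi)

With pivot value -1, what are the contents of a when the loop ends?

[-5, -2, -3, -1, 8, 6, 3]

pivot = -1; lo=0, mid=0, hi=6
a[mid]=3>-1: swap a[0],a[6]; hi=5 → [6, -2, -3, 8, -1, -5, 3]
a[mid]=6>-1: swap a[0],a[5]; hi=4 → [-5, -2, -3, 8, -1, 6, 3]
a[mid]=-5<-1: swap a[0],a[0]; lo=1,mid=1 → [-5, -2, -3, 8, -1, 6, 3]
a[mid]=-2<-1: swap a[1],a[1]; lo=2,mid=2 → [-5, -2, -3, 8, -1, 6, 3]
a[mid]=-3<-1: swap a[2],a[2]; lo=3,mid=3 → [-5, -2, -3, 8, -1, 6, 3]
a[mid]=8>-1: swap a[3],a[4]; hi=3 → [-5, -2, -3, -1, 8, 6, 3]
a[mid]=-1=-1: mid=4
end: lo=3, hi=3; a = [-5, -2, -3, -1, 8, 6, 3]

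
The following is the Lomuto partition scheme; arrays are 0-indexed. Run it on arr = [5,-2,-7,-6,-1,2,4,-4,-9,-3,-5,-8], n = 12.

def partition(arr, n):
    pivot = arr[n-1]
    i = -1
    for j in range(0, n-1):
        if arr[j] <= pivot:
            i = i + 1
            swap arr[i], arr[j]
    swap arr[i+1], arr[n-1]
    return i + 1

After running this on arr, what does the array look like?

[-9,-8,-7,-6,-1,2,4,-4,5,-3,-5,-2]

pivot = arr[11] = -8; i = -1
j=0: arr[0]=5 > -8 → no swap
j=1: arr[1]=-2 > -8 → no swap
j=2: arr[2]=-7 > -8 → no swap
j=3: arr[3]=-6 > -8 → no swap
j=4: arr[4]=-1 > -8 → no swap
j=5: arr[5]=2 > -8 → no swap
j=6: arr[6]=4 > -8 → no swap
j=7: arr[7]=-4 > -8 → no swap
j=8: arr[8]=-9 ≤ -8 → i=0, swap arr[0],arr[8] → [-9,-2,-7,-6,-1,2,4,-4,5,-3,-5,-8]
j=9: arr[9]=-3 > -8 → no swap
j=10: arr[10]=-5 > -8 → no swap
final swap arr[1],arr[11] → [-9,-8,-7,-6,-1,2,4,-4,5,-3,-5,-2]; return 1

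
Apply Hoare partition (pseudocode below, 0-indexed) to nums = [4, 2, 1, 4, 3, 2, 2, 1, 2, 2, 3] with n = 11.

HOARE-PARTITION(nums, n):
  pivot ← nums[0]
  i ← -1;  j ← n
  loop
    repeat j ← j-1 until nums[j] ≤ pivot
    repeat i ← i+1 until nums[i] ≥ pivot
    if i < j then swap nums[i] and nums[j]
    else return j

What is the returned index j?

8

pivot = nums[0] = 4; i = -1, j = 11
j→10 (nums[10]=3≤4), i→0 (nums[0]=4≥4); i<j, swap → [3, 2, 1, 4, 3, 2, 2, 1, 2, 2, 4]
j→9 (nums[9]=2≤4), i→3 (nums[3]=4≥4); i<j, swap → [3, 2, 1, 2, 3, 2, 2, 1, 2, 4, 4]
j→8, i→9; i≥j, return j=8. nums = [3, 2, 1, 2, 3, 2, 2, 1, 2, 4, 4]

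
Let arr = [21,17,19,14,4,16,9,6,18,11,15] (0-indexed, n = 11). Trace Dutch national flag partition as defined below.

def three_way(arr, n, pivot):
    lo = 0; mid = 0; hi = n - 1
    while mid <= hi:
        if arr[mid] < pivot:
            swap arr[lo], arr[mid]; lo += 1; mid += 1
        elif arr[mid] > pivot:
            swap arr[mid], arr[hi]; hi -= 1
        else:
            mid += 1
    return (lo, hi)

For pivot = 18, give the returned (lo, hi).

lo=0 mid=0 hi=10
21>18: swap(0,10), hi=9 ⇒ [15,17,19,14,4,16,9,6,18,11,21]
15<18: swap(0,0), lo=1 mid=1 ⇒ [15,17,19,14,4,16,9,6,18,11,21]
17<18: swap(1,1), lo=2 mid=2 ⇒ [15,17,19,14,4,16,9,6,18,11,21]
19>18: swap(2,9), hi=8 ⇒ [15,17,11,14,4,16,9,6,18,19,21]
11<18: swap(2,2), lo=3 mid=3 ⇒ [15,17,11,14,4,16,9,6,18,19,21]
14<18: swap(3,3), lo=4 mid=4 ⇒ [15,17,11,14,4,16,9,6,18,19,21]
4<18: swap(4,4), lo=5 mid=5 ⇒ [15,17,11,14,4,16,9,6,18,19,21]
16<18: swap(5,5), lo=6 mid=6 ⇒ [15,17,11,14,4,16,9,6,18,19,21]
9<18: swap(6,6), lo=7 mid=7 ⇒ [15,17,11,14,4,16,9,6,18,19,21]
6<18: swap(7,7), lo=8 mid=8 ⇒ [15,17,11,14,4,16,9,6,18,19,21]
18=18: mid=9
done. lo=8 hi=8; arr=[15,17,11,14,4,16,9,6,18,19,21]

(8, 8)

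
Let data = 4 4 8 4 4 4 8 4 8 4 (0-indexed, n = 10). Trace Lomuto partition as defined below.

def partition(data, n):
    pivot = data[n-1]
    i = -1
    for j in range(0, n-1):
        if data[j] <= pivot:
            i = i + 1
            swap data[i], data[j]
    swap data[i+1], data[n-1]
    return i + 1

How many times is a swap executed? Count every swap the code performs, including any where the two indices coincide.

7

pivot = data[9] = 4; i = -1
j=0: data[0]=4 ≤ 4 → i=0, swap data[0],data[0] (no change) → 4 4 8 4 4 4 8 4 8 4
j=1: data[1]=4 ≤ 4 → i=1, swap data[1],data[1] (no change) → 4 4 8 4 4 4 8 4 8 4
j=2: data[2]=8 > 4 → no swap
j=3: data[3]=4 ≤ 4 → i=2, swap data[2],data[3] → 4 4 4 8 4 4 8 4 8 4
j=4: data[4]=4 ≤ 4 → i=3, swap data[3],data[4] → 4 4 4 4 8 4 8 4 8 4
j=5: data[5]=4 ≤ 4 → i=4, swap data[4],data[5] → 4 4 4 4 4 8 8 4 8 4
j=6: data[6]=8 > 4 → no swap
j=7: data[7]=4 ≤ 4 → i=5, swap data[5],data[7] → 4 4 4 4 4 4 8 8 8 4
j=8: data[8]=8 > 4 → no swap
final swap data[6],data[9] → 4 4 4 4 4 4 4 8 8 8; return 6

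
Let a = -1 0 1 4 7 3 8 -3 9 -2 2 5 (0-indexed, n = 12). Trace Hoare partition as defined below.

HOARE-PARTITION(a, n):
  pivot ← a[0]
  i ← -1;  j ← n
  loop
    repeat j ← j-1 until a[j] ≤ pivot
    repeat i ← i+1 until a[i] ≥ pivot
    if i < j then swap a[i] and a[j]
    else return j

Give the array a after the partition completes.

-2 -3 1 4 7 3 8 0 9 -1 2 5

pivot = a[0] = -1; i = -1, j = 12
j→9 (a[9]=-2≤-1), i→0 (a[0]=-1≥-1); i<j, swap → -2 0 1 4 7 3 8 -3 9 -1 2 5
j→7 (a[7]=-3≤-1), i→1 (a[1]=0≥-1); i<j, swap → -2 -3 1 4 7 3 8 0 9 -1 2 5
j→1, i→2; i≥j, return j=1. a = -2 -3 1 4 7 3 8 0 9 -1 2 5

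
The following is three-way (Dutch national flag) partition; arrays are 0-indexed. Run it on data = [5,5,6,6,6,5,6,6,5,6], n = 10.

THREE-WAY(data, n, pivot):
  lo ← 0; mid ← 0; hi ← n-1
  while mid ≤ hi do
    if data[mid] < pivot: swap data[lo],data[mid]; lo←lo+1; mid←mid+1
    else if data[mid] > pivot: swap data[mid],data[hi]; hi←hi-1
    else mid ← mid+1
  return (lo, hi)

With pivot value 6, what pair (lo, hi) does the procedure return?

lo=0 mid=0 hi=9
5<6: swap(0,0), lo=1 mid=1 ⇒ [5,5,6,6,6,5,6,6,5,6]
5<6: swap(1,1), lo=2 mid=2 ⇒ [5,5,6,6,6,5,6,6,5,6]
6=6: mid=3
6=6: mid=4
6=6: mid=5
5<6: swap(2,5), lo=3 mid=6 ⇒ [5,5,5,6,6,6,6,6,5,6]
6=6: mid=7
6=6: mid=8
5<6: swap(3,8), lo=4 mid=9 ⇒ [5,5,5,5,6,6,6,6,6,6]
6=6: mid=10
done. lo=4 hi=9; data=[5,5,5,5,6,6,6,6,6,6]

(4, 9)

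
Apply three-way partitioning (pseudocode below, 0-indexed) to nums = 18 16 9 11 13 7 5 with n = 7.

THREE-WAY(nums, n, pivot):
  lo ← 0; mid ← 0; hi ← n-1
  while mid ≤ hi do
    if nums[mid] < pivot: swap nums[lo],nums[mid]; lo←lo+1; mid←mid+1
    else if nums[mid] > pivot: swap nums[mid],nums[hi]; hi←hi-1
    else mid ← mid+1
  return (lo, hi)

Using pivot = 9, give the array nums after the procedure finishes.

5 7 9 13 11 16 18

lo=0 mid=0 hi=6
18>9: swap(0,6), hi=5 ⇒ 5 16 9 11 13 7 18
5<9: swap(0,0), lo=1 mid=1 ⇒ 5 16 9 11 13 7 18
16>9: swap(1,5), hi=4 ⇒ 5 7 9 11 13 16 18
7<9: swap(1,1), lo=2 mid=2 ⇒ 5 7 9 11 13 16 18
9=9: mid=3
11>9: swap(3,4), hi=3 ⇒ 5 7 9 13 11 16 18
13>9: swap(3,3), hi=2 ⇒ 5 7 9 13 11 16 18
done. lo=2 hi=2; nums=5 7 9 13 11 16 18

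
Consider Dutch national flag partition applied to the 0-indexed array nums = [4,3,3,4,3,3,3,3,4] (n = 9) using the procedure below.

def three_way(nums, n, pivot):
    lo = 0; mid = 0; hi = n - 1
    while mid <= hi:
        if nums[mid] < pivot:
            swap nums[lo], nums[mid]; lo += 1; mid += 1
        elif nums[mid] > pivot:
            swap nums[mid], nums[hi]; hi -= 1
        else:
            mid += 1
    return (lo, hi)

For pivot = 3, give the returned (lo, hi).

pivot = 3; lo=0, mid=0, hi=8
nums[mid]=4>3: swap nums[0],nums[8]; hi=7 → [4,3,3,4,3,3,3,3,4]
nums[mid]=4>3: swap nums[0],nums[7]; hi=6 → [3,3,3,4,3,3,3,4,4]
nums[mid]=3=3: mid=1
nums[mid]=3=3: mid=2
nums[mid]=3=3: mid=3
nums[mid]=4>3: swap nums[3],nums[6]; hi=5 → [3,3,3,3,3,3,4,4,4]
nums[mid]=3=3: mid=4
nums[mid]=3=3: mid=5
nums[mid]=3=3: mid=6
end: lo=0, hi=5; nums = [3,3,3,3,3,3,4,4,4]

(0, 5)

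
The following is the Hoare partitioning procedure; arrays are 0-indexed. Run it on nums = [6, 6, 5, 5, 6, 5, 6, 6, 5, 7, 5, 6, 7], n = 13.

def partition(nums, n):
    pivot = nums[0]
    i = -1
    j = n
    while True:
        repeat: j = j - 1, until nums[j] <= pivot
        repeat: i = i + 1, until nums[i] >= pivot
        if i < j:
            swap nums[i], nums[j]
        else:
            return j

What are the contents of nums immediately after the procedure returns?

pivot=6
j stops at 11 (6), i stops at 0 (6); swap ⇒ [6, 6, 5, 5, 6, 5, 6, 6, 5, 7, 5, 6, 7]
j stops at 10 (5), i stops at 1 (6); swap ⇒ [6, 5, 5, 5, 6, 5, 6, 6, 5, 7, 6, 6, 7]
j stops at 8 (5), i stops at 4 (6); swap ⇒ [6, 5, 5, 5, 5, 5, 6, 6, 6, 7, 6, 6, 7]
j stops at 7 (6), i stops at 6 (6); swap ⇒ [6, 5, 5, 5, 5, 5, 6, 6, 6, 7, 6, 6, 7]
j stops at 6, i stops at 7; i≥j ⇒ return 6. nums=[6, 5, 5, 5, 5, 5, 6, 6, 6, 7, 6, 6, 7]

[6, 5, 5, 5, 5, 5, 6, 6, 6, 7, 6, 6, 7]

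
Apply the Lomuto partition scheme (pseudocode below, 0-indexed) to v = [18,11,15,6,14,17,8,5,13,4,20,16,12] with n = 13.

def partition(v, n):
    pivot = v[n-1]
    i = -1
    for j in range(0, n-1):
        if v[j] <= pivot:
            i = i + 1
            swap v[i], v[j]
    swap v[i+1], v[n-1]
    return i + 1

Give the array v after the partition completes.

pivot = v[12] = 12; i = -1
j=0: v[0]=18 > 12 → no swap
j=1: v[1]=11 ≤ 12 → i=0, swap v[0],v[1] → [11,18,15,6,14,17,8,5,13,4,20,16,12]
j=2: v[2]=15 > 12 → no swap
j=3: v[3]=6 ≤ 12 → i=1, swap v[1],v[3] → [11,6,15,18,14,17,8,5,13,4,20,16,12]
j=4: v[4]=14 > 12 → no swap
j=5: v[5]=17 > 12 → no swap
j=6: v[6]=8 ≤ 12 → i=2, swap v[2],v[6] → [11,6,8,18,14,17,15,5,13,4,20,16,12]
j=7: v[7]=5 ≤ 12 → i=3, swap v[3],v[7] → [11,6,8,5,14,17,15,18,13,4,20,16,12]
j=8: v[8]=13 > 12 → no swap
j=9: v[9]=4 ≤ 12 → i=4, swap v[4],v[9] → [11,6,8,5,4,17,15,18,13,14,20,16,12]
j=10: v[10]=20 > 12 → no swap
j=11: v[11]=16 > 12 → no swap
final swap v[5],v[12] → [11,6,8,5,4,12,15,18,13,14,20,16,17]; return 5

[11,6,8,5,4,12,15,18,13,14,20,16,17]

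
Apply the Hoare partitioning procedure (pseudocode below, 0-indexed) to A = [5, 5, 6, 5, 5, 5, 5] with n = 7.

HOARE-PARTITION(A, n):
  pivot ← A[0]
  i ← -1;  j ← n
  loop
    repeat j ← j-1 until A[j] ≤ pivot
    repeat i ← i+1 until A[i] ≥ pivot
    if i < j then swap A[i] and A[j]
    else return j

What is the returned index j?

pivot = A[0] = 5; i = -1, j = 7
j→6 (A[6]=5≤5), i→0 (A[0]=5≥5); i<j, swap → [5, 5, 6, 5, 5, 5, 5]
j→5 (A[5]=5≤5), i→1 (A[1]=5≥5); i<j, swap → [5, 5, 6, 5, 5, 5, 5]
j→4 (A[4]=5≤5), i→2 (A[2]=6≥5); i<j, swap → [5, 5, 5, 5, 6, 5, 5]
j→3, i→3; i≥j, return j=3. A = [5, 5, 5, 5, 6, 5, 5]

3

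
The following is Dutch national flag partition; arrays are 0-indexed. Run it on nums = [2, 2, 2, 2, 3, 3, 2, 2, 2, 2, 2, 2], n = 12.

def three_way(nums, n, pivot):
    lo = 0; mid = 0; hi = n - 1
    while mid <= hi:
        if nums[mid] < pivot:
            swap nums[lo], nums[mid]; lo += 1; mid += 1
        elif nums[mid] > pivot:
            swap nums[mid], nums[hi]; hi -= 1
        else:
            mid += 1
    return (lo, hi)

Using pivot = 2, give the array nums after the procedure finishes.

[2, 2, 2, 2, 2, 2, 2, 2, 2, 2, 3, 3]

pivot = 2; lo=0, mid=0, hi=11
nums[mid]=2=2: mid=1
nums[mid]=2=2: mid=2
nums[mid]=2=2: mid=3
nums[mid]=2=2: mid=4
nums[mid]=3>2: swap nums[4],nums[11]; hi=10 → [2, 2, 2, 2, 2, 3, 2, 2, 2, 2, 2, 3]
nums[mid]=2=2: mid=5
nums[mid]=3>2: swap nums[5],nums[10]; hi=9 → [2, 2, 2, 2, 2, 2, 2, 2, 2, 2, 3, 3]
nums[mid]=2=2: mid=6
nums[mid]=2=2: mid=7
nums[mid]=2=2: mid=8
nums[mid]=2=2: mid=9
nums[mid]=2=2: mid=10
end: lo=0, hi=9; nums = [2, 2, 2, 2, 2, 2, 2, 2, 2, 2, 3, 3]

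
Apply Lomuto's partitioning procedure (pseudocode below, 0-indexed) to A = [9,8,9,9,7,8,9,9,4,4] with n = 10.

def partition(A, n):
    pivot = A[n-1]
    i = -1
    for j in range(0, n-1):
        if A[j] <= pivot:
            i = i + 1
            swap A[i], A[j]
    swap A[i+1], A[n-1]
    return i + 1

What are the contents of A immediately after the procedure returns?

pivot = A[9] = 4; i = -1
j=0: A[0]=9 > 4 → no swap
j=1: A[1]=8 > 4 → no swap
j=2: A[2]=9 > 4 → no swap
j=3: A[3]=9 > 4 → no swap
j=4: A[4]=7 > 4 → no swap
j=5: A[5]=8 > 4 → no swap
j=6: A[6]=9 > 4 → no swap
j=7: A[7]=9 > 4 → no swap
j=8: A[8]=4 ≤ 4 → i=0, swap A[0],A[8] → [4,8,9,9,7,8,9,9,9,4]
final swap A[1],A[9] → [4,4,9,9,7,8,9,9,9,8]; return 1

[4,4,9,9,7,8,9,9,9,8]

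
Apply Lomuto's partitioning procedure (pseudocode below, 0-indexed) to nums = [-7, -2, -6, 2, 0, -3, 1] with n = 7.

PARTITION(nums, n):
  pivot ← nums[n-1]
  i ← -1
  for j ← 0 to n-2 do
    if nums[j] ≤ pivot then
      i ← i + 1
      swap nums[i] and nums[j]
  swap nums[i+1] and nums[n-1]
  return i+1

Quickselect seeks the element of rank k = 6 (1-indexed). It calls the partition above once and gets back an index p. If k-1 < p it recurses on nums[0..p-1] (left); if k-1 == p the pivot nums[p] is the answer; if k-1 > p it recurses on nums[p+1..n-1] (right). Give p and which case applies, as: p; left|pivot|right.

5; pivot

pivot = nums[6] = 1; i = -1
j=0: nums[0]=-7 ≤ 1 → i=0, swap nums[0],nums[0] (no change) → [-7, -2, -6, 2, 0, -3, 1]
j=1: nums[1]=-2 ≤ 1 → i=1, swap nums[1],nums[1] (no change) → [-7, -2, -6, 2, 0, -3, 1]
j=2: nums[2]=-6 ≤ 1 → i=2, swap nums[2],nums[2] (no change) → [-7, -2, -6, 2, 0, -3, 1]
j=3: nums[3]=2 > 1 → no swap
j=4: nums[4]=0 ≤ 1 → i=3, swap nums[3],nums[4] → [-7, -2, -6, 0, 2, -3, 1]
j=5: nums[5]=-3 ≤ 1 → i=4, swap nums[4],nums[5] → [-7, -2, -6, 0, -3, 2, 1]
final swap nums[5],nums[6] → [-7, -2, -6, 0, -3, 1, 2]; return 5
p = 5; k-1 = 5 == 5 ⇒ pivot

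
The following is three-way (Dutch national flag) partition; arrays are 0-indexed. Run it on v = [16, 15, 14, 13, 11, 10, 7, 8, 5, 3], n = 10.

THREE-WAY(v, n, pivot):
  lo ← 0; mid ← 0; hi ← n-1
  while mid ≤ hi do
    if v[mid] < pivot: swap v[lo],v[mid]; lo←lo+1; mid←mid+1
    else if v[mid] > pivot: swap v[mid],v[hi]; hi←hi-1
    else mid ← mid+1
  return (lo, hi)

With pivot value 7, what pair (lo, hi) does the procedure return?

(2, 2)

lo=0 mid=0 hi=9
16>7: swap(0,9), hi=8 ⇒ [3, 15, 14, 13, 11, 10, 7, 8, 5, 16]
3<7: swap(0,0), lo=1 mid=1 ⇒ [3, 15, 14, 13, 11, 10, 7, 8, 5, 16]
15>7: swap(1,8), hi=7 ⇒ [3, 5, 14, 13, 11, 10, 7, 8, 15, 16]
5<7: swap(1,1), lo=2 mid=2 ⇒ [3, 5, 14, 13, 11, 10, 7, 8, 15, 16]
14>7: swap(2,7), hi=6 ⇒ [3, 5, 8, 13, 11, 10, 7, 14, 15, 16]
8>7: swap(2,6), hi=5 ⇒ [3, 5, 7, 13, 11, 10, 8, 14, 15, 16]
7=7: mid=3
13>7: swap(3,5), hi=4 ⇒ [3, 5, 7, 10, 11, 13, 8, 14, 15, 16]
10>7: swap(3,4), hi=3 ⇒ [3, 5, 7, 11, 10, 13, 8, 14, 15, 16]
11>7: swap(3,3), hi=2 ⇒ [3, 5, 7, 11, 10, 13, 8, 14, 15, 16]
done. lo=2 hi=2; v=[3, 5, 7, 11, 10, 13, 8, 14, 15, 16]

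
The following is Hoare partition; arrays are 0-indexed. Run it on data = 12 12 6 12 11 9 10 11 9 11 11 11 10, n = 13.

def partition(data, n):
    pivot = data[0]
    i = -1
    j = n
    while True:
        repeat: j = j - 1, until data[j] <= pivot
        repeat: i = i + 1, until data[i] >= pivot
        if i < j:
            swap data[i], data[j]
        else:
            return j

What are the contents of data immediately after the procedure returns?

10 11 6 11 11 9 10 11 9 11 12 12 12

pivot=12
j stops at 12 (10), i stops at 0 (12); swap ⇒ 10 12 6 12 11 9 10 11 9 11 11 11 12
j stops at 11 (11), i stops at 1 (12); swap ⇒ 10 11 6 12 11 9 10 11 9 11 11 12 12
j stops at 10 (11), i stops at 3 (12); swap ⇒ 10 11 6 11 11 9 10 11 9 11 12 12 12
j stops at 9, i stops at 10; i≥j ⇒ return 9. data=10 11 6 11 11 9 10 11 9 11 12 12 12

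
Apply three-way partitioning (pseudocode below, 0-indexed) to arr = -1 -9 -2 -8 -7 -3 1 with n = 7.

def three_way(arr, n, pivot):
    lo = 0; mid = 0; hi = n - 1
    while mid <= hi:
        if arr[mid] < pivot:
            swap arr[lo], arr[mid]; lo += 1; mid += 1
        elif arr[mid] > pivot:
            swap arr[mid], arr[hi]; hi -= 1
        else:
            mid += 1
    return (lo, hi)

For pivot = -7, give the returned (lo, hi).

(2, 2)

pivot = -7; lo=0, mid=0, hi=6
arr[mid]=-1>-7: swap arr[0],arr[6]; hi=5 → 1 -9 -2 -8 -7 -3 -1
arr[mid]=1>-7: swap arr[0],arr[5]; hi=4 → -3 -9 -2 -8 -7 1 -1
arr[mid]=-3>-7: swap arr[0],arr[4]; hi=3 → -7 -9 -2 -8 -3 1 -1
arr[mid]=-7=-7: mid=1
arr[mid]=-9<-7: swap arr[0],arr[1]; lo=1,mid=2 → -9 -7 -2 -8 -3 1 -1
arr[mid]=-2>-7: swap arr[2],arr[3]; hi=2 → -9 -7 -8 -2 -3 1 -1
arr[mid]=-8<-7: swap arr[1],arr[2]; lo=2,mid=3 → -9 -8 -7 -2 -3 1 -1
end: lo=2, hi=2; arr = -9 -8 -7 -2 -3 1 -1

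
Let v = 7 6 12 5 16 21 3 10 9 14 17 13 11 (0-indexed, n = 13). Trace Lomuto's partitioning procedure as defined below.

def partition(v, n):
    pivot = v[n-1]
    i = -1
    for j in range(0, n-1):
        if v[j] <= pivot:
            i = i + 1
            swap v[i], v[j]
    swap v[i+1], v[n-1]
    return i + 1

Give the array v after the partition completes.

7 6 5 3 10 9 11 16 21 14 17 13 12

pivot=11, i=-1
j=0: 7≤11, i=0, swap(0,0) ⇒ 7 6 12 5 16 21 3 10 9 14 17 13 11
j=1: 6≤11, i=1, swap(1,1) ⇒ 7 6 12 5 16 21 3 10 9 14 17 13 11
j=2: 12>11, skip
j=3: 5≤11, i=2, swap(2,3) ⇒ 7 6 5 12 16 21 3 10 9 14 17 13 11
j=4: 16>11, skip
j=5: 21>11, skip
j=6: 3≤11, i=3, swap(3,6) ⇒ 7 6 5 3 16 21 12 10 9 14 17 13 11
j=7: 10≤11, i=4, swap(4,7) ⇒ 7 6 5 3 10 21 12 16 9 14 17 13 11
j=8: 9≤11, i=5, swap(5,8) ⇒ 7 6 5 3 10 9 12 16 21 14 17 13 11
j=9: 14>11, skip
j=10: 17>11, skip
j=11: 13>11, skip
swap(6,12) ⇒ 7 6 5 3 10 9 11 16 21 14 17 13 12; return 6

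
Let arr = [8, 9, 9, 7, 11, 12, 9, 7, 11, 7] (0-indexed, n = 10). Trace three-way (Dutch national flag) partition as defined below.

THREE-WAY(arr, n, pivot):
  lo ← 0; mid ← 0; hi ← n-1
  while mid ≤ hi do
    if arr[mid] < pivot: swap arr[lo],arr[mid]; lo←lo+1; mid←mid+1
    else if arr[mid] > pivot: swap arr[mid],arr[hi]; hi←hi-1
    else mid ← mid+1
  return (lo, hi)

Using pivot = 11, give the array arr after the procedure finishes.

[8, 9, 9, 7, 7, 9, 7, 11, 11, 12]

lo=0 mid=0 hi=9
8<11: swap(0,0), lo=1 mid=1 ⇒ [8, 9, 9, 7, 11, 12, 9, 7, 11, 7]
9<11: swap(1,1), lo=2 mid=2 ⇒ [8, 9, 9, 7, 11, 12, 9, 7, 11, 7]
9<11: swap(2,2), lo=3 mid=3 ⇒ [8, 9, 9, 7, 11, 12, 9, 7, 11, 7]
7<11: swap(3,3), lo=4 mid=4 ⇒ [8, 9, 9, 7, 11, 12, 9, 7, 11, 7]
11=11: mid=5
12>11: swap(5,9), hi=8 ⇒ [8, 9, 9, 7, 11, 7, 9, 7, 11, 12]
7<11: swap(4,5), lo=5 mid=6 ⇒ [8, 9, 9, 7, 7, 11, 9, 7, 11, 12]
9<11: swap(5,6), lo=6 mid=7 ⇒ [8, 9, 9, 7, 7, 9, 11, 7, 11, 12]
7<11: swap(6,7), lo=7 mid=8 ⇒ [8, 9, 9, 7, 7, 9, 7, 11, 11, 12]
11=11: mid=9
done. lo=7 hi=8; arr=[8, 9, 9, 7, 7, 9, 7, 11, 11, 12]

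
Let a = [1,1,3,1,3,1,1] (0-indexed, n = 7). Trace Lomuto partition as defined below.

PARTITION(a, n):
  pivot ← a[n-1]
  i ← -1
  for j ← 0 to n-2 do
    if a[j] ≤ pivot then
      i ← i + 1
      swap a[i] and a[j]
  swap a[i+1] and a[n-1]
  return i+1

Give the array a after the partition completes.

[1,1,1,1,1,3,3]

pivot=1, i=-1
j=0: 1≤1, i=0, swap(0,0) ⇒ [1,1,3,1,3,1,1]
j=1: 1≤1, i=1, swap(1,1) ⇒ [1,1,3,1,3,1,1]
j=2: 3>1, skip
j=3: 1≤1, i=2, swap(2,3) ⇒ [1,1,1,3,3,1,1]
j=4: 3>1, skip
j=5: 1≤1, i=3, swap(3,5) ⇒ [1,1,1,1,3,3,1]
swap(4,6) ⇒ [1,1,1,1,1,3,3]; return 4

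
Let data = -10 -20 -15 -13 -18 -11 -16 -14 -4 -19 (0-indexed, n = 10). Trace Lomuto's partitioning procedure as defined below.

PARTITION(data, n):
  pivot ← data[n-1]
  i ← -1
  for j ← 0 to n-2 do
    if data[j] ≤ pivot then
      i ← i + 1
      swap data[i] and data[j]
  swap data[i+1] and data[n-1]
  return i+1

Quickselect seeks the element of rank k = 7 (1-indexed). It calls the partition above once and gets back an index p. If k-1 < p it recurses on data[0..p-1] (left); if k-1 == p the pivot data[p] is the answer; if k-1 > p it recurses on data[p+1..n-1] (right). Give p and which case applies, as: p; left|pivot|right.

1; right

pivot=-19, i=-1
j=0: -10>-19, skip
j=1: -20≤-19, i=0, swap(0,1) ⇒ -20 -10 -15 -13 -18 -11 -16 -14 -4 -19
j=2: -15>-19, skip
j=3: -13>-19, skip
j=4: -18>-19, skip
j=5: -11>-19, skip
j=6: -16>-19, skip
j=7: -14>-19, skip
j=8: -4>-19, skip
swap(1,9) ⇒ -20 -19 -15 -13 -18 -11 -16 -14 -4 -10; return 1
p = 1; k-1 = 6 > 1 ⇒ right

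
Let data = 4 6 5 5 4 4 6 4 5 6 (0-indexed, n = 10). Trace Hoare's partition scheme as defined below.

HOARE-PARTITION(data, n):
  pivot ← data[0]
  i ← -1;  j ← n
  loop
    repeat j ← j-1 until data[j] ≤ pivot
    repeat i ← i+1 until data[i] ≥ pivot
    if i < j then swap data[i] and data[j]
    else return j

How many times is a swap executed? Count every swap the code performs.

pivot=4
j stops at 7 (4), i stops at 0 (4); swap ⇒ 4 6 5 5 4 4 6 4 5 6
j stops at 5 (4), i stops at 1 (6); swap ⇒ 4 4 5 5 4 6 6 4 5 6
j stops at 4 (4), i stops at 2 (5); swap ⇒ 4 4 4 5 5 6 6 4 5 6
j stops at 2, i stops at 3; i≥j ⇒ return 2. data=4 4 4 5 5 6 6 4 5 6

3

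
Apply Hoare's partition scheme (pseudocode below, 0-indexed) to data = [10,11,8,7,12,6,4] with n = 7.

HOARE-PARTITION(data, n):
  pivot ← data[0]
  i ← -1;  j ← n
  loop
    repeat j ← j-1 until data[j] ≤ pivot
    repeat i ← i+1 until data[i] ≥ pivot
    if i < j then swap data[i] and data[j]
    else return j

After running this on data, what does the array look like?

[4,6,8,7,12,11,10]

pivot = data[0] = 10; i = -1, j = 7
j→6 (data[6]=4≤10), i→0 (data[0]=10≥10); i<j, swap → [4,11,8,7,12,6,10]
j→5 (data[5]=6≤10), i→1 (data[1]=11≥10); i<j, swap → [4,6,8,7,12,11,10]
j→3, i→4; i≥j, return j=3. data = [4,6,8,7,12,11,10]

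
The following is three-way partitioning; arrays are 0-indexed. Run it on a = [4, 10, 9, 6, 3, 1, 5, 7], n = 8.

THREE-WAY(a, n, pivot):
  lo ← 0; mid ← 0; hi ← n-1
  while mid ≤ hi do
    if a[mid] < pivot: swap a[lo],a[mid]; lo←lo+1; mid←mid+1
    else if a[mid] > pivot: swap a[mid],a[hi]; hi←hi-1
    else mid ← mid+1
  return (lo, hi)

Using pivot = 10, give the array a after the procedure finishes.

pivot = 10; lo=0, mid=0, hi=7
a[mid]=4<10: swap a[0],a[0]; lo=1,mid=1 → [4, 10, 9, 6, 3, 1, 5, 7]
a[mid]=10=10: mid=2
a[mid]=9<10: swap a[1],a[2]; lo=2,mid=3 → [4, 9, 10, 6, 3, 1, 5, 7]
a[mid]=6<10: swap a[2],a[3]; lo=3,mid=4 → [4, 9, 6, 10, 3, 1, 5, 7]
a[mid]=3<10: swap a[3],a[4]; lo=4,mid=5 → [4, 9, 6, 3, 10, 1, 5, 7]
a[mid]=1<10: swap a[4],a[5]; lo=5,mid=6 → [4, 9, 6, 3, 1, 10, 5, 7]
a[mid]=5<10: swap a[5],a[6]; lo=6,mid=7 → [4, 9, 6, 3, 1, 5, 10, 7]
a[mid]=7<10: swap a[6],a[7]; lo=7,mid=8 → [4, 9, 6, 3, 1, 5, 7, 10]
end: lo=7, hi=7; a = [4, 9, 6, 3, 1, 5, 7, 10]

[4, 9, 6, 3, 1, 5, 7, 10]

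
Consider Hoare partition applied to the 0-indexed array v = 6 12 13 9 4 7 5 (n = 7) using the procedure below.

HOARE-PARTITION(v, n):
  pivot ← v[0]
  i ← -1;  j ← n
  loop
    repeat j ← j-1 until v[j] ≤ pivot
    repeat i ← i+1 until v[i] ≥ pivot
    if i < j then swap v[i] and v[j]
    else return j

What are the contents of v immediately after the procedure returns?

5 4 13 9 12 7 6

pivot = v[0] = 6; i = -1, j = 7
j→6 (v[6]=5≤6), i→0 (v[0]=6≥6); i<j, swap → 5 12 13 9 4 7 6
j→4 (v[4]=4≤6), i→1 (v[1]=12≥6); i<j, swap → 5 4 13 9 12 7 6
j→1, i→2; i≥j, return j=1. v = 5 4 13 9 12 7 6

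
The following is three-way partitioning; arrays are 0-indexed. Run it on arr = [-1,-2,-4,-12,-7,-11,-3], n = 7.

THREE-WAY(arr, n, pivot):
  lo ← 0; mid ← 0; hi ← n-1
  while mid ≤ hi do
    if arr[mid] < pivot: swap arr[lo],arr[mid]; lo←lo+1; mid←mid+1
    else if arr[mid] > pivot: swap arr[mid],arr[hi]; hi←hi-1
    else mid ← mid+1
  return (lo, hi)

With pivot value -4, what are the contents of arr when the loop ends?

lo=0 mid=0 hi=6
-1>-4: swap(0,6), hi=5 ⇒ [-3,-2,-4,-12,-7,-11,-1]
-3>-4: swap(0,5), hi=4 ⇒ [-11,-2,-4,-12,-7,-3,-1]
-11<-4: swap(0,0), lo=1 mid=1 ⇒ [-11,-2,-4,-12,-7,-3,-1]
-2>-4: swap(1,4), hi=3 ⇒ [-11,-7,-4,-12,-2,-3,-1]
-7<-4: swap(1,1), lo=2 mid=2 ⇒ [-11,-7,-4,-12,-2,-3,-1]
-4=-4: mid=3
-12<-4: swap(2,3), lo=3 mid=4 ⇒ [-11,-7,-12,-4,-2,-3,-1]
done. lo=3 hi=3; arr=[-11,-7,-12,-4,-2,-3,-1]

[-11,-7,-12,-4,-2,-3,-1]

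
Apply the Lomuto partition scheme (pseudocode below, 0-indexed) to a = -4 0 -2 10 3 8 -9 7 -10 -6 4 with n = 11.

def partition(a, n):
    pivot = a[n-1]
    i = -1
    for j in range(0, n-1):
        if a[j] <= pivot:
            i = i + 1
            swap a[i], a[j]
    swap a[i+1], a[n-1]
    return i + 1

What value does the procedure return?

pivot=4, i=-1
j=0: -4≤4, i=0, swap(0,0) ⇒ -4 0 -2 10 3 8 -9 7 -10 -6 4
j=1: 0≤4, i=1, swap(1,1) ⇒ -4 0 -2 10 3 8 -9 7 -10 -6 4
j=2: -2≤4, i=2, swap(2,2) ⇒ -4 0 -2 10 3 8 -9 7 -10 -6 4
j=3: 10>4, skip
j=4: 3≤4, i=3, swap(3,4) ⇒ -4 0 -2 3 10 8 -9 7 -10 -6 4
j=5: 8>4, skip
j=6: -9≤4, i=4, swap(4,6) ⇒ -4 0 -2 3 -9 8 10 7 -10 -6 4
j=7: 7>4, skip
j=8: -10≤4, i=5, swap(5,8) ⇒ -4 0 -2 3 -9 -10 10 7 8 -6 4
j=9: -6≤4, i=6, swap(6,9) ⇒ -4 0 -2 3 -9 -10 -6 7 8 10 4
swap(7,10) ⇒ -4 0 -2 3 -9 -10 -6 4 8 10 7; return 7

7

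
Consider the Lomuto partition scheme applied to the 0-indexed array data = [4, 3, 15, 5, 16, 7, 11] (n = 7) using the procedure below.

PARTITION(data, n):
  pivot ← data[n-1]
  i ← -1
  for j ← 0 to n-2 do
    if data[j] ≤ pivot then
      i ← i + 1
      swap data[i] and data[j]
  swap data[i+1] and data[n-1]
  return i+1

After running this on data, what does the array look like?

[4, 3, 5, 7, 11, 15, 16]

pivot = data[6] = 11; i = -1
j=0: data[0]=4 ≤ 11 → i=0, swap data[0],data[0] (no change) → [4, 3, 15, 5, 16, 7, 11]
j=1: data[1]=3 ≤ 11 → i=1, swap data[1],data[1] (no change) → [4, 3, 15, 5, 16, 7, 11]
j=2: data[2]=15 > 11 → no swap
j=3: data[3]=5 ≤ 11 → i=2, swap data[2],data[3] → [4, 3, 5, 15, 16, 7, 11]
j=4: data[4]=16 > 11 → no swap
j=5: data[5]=7 ≤ 11 → i=3, swap data[3],data[5] → [4, 3, 5, 7, 16, 15, 11]
final swap data[4],data[6] → [4, 3, 5, 7, 11, 15, 16]; return 4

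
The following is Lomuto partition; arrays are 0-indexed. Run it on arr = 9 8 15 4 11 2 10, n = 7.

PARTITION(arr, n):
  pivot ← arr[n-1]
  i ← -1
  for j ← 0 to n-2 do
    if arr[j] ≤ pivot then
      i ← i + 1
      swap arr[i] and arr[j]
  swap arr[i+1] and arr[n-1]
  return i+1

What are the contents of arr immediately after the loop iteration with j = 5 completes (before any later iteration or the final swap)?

9 8 4 2 11 15 10

pivot=10, i=-1
j=0: 9≤10, i=0, swap(0,0) ⇒ 9 8 15 4 11 2 10
j=1: 8≤10, i=1, swap(1,1) ⇒ 9 8 15 4 11 2 10
j=2: 15>10, skip
j=3: 4≤10, i=2, swap(2,3) ⇒ 9 8 4 15 11 2 10
j=4: 11>10, skip
j=5: 2≤10, i=3, swap(3,5) ⇒ 9 8 4 2 11 15 10
(after j=5) arr = 9 8 4 2 11 15 10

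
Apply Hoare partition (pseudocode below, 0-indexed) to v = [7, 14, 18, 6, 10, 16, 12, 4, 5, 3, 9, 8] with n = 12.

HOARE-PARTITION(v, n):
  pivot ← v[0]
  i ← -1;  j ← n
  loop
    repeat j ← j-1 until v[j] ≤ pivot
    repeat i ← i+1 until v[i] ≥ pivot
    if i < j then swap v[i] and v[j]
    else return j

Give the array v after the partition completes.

[3, 5, 4, 6, 10, 16, 12, 18, 14, 7, 9, 8]

pivot = v[0] = 7; i = -1, j = 12
j→9 (v[9]=3≤7), i→0 (v[0]=7≥7); i<j, swap → [3, 14, 18, 6, 10, 16, 12, 4, 5, 7, 9, 8]
j→8 (v[8]=5≤7), i→1 (v[1]=14≥7); i<j, swap → [3, 5, 18, 6, 10, 16, 12, 4, 14, 7, 9, 8]
j→7 (v[7]=4≤7), i→2 (v[2]=18≥7); i<j, swap → [3, 5, 4, 6, 10, 16, 12, 18, 14, 7, 9, 8]
j→3, i→4; i≥j, return j=3. v = [3, 5, 4, 6, 10, 16, 12, 18, 14, 7, 9, 8]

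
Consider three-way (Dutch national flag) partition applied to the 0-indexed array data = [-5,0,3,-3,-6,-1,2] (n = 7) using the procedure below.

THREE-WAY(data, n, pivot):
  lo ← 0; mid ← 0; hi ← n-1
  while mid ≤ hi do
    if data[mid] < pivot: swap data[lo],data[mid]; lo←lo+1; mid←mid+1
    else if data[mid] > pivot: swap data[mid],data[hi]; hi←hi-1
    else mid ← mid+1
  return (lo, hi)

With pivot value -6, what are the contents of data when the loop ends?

lo=0 mid=0 hi=6
-5>-6: swap(0,6), hi=5 ⇒ [2,0,3,-3,-6,-1,-5]
2>-6: swap(0,5), hi=4 ⇒ [-1,0,3,-3,-6,2,-5]
-1>-6: swap(0,4), hi=3 ⇒ [-6,0,3,-3,-1,2,-5]
-6=-6: mid=1
0>-6: swap(1,3), hi=2 ⇒ [-6,-3,3,0,-1,2,-5]
-3>-6: swap(1,2), hi=1 ⇒ [-6,3,-3,0,-1,2,-5]
3>-6: swap(1,1), hi=0 ⇒ [-6,3,-3,0,-1,2,-5]
done. lo=0 hi=0; data=[-6,3,-3,0,-1,2,-5]

[-6,3,-3,0,-1,2,-5]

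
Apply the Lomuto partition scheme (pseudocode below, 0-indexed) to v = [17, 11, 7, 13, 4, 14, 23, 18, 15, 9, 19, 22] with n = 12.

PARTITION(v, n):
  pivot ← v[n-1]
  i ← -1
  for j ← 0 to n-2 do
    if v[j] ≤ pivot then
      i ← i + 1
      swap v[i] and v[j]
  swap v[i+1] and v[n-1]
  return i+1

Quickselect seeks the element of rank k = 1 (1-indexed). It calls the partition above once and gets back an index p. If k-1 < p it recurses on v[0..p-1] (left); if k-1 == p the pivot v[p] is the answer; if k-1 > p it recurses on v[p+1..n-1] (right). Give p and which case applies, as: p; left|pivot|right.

pivot = v[11] = 22; i = -1
j=0: v[0]=17 ≤ 22 → i=0, swap v[0],v[0] (no change) → [17, 11, 7, 13, 4, 14, 23, 18, 15, 9, 19, 22]
j=1: v[1]=11 ≤ 22 → i=1, swap v[1],v[1] (no change) → [17, 11, 7, 13, 4, 14, 23, 18, 15, 9, 19, 22]
j=2: v[2]=7 ≤ 22 → i=2, swap v[2],v[2] (no change) → [17, 11, 7, 13, 4, 14, 23, 18, 15, 9, 19, 22]
j=3: v[3]=13 ≤ 22 → i=3, swap v[3],v[3] (no change) → [17, 11, 7, 13, 4, 14, 23, 18, 15, 9, 19, 22]
j=4: v[4]=4 ≤ 22 → i=4, swap v[4],v[4] (no change) → [17, 11, 7, 13, 4, 14, 23, 18, 15, 9, 19, 22]
j=5: v[5]=14 ≤ 22 → i=5, swap v[5],v[5] (no change) → [17, 11, 7, 13, 4, 14, 23, 18, 15, 9, 19, 22]
j=6: v[6]=23 > 22 → no swap
j=7: v[7]=18 ≤ 22 → i=6, swap v[6],v[7] → [17, 11, 7, 13, 4, 14, 18, 23, 15, 9, 19, 22]
j=8: v[8]=15 ≤ 22 → i=7, swap v[7],v[8] → [17, 11, 7, 13, 4, 14, 18, 15, 23, 9, 19, 22]
j=9: v[9]=9 ≤ 22 → i=8, swap v[8],v[9] → [17, 11, 7, 13, 4, 14, 18, 15, 9, 23, 19, 22]
j=10: v[10]=19 ≤ 22 → i=9, swap v[9],v[10] → [17, 11, 7, 13, 4, 14, 18, 15, 9, 19, 23, 22]
final swap v[10],v[11] → [17, 11, 7, 13, 4, 14, 18, 15, 9, 19, 22, 23]; return 10
p = 10; k-1 = 0 < 10 ⇒ left

10; left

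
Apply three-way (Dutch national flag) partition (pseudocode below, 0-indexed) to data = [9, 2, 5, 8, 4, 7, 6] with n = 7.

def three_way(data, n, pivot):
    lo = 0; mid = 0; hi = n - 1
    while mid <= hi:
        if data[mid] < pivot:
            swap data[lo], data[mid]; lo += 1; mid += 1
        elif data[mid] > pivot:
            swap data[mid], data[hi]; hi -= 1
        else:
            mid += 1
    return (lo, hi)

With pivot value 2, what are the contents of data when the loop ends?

[2, 5, 8, 4, 7, 6, 9]

pivot = 2; lo=0, mid=0, hi=6
data[mid]=9>2: swap data[0],data[6]; hi=5 → [6, 2, 5, 8, 4, 7, 9]
data[mid]=6>2: swap data[0],data[5]; hi=4 → [7, 2, 5, 8, 4, 6, 9]
data[mid]=7>2: swap data[0],data[4]; hi=3 → [4, 2, 5, 8, 7, 6, 9]
data[mid]=4>2: swap data[0],data[3]; hi=2 → [8, 2, 5, 4, 7, 6, 9]
data[mid]=8>2: swap data[0],data[2]; hi=1 → [5, 2, 8, 4, 7, 6, 9]
data[mid]=5>2: swap data[0],data[1]; hi=0 → [2, 5, 8, 4, 7, 6, 9]
data[mid]=2=2: mid=1
end: lo=0, hi=0; data = [2, 5, 8, 4, 7, 6, 9]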